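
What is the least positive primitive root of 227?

2

φ(227) = 227 − 1 = 226 = 2 · 113.
Test candidates g = 2, 3, … against the prime factors q ∈ {2, 113} of φ(227): g is a generator iff g^(226/q) ≢ 1 for every such q.
g = 2: 2^113 ≡ 226; 2^2 ≡ 4 — none is 1, so 2 is a primitive root.
Hence the least primitive root of 227 is 2.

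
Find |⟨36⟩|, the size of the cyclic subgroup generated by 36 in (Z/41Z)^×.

20

ord(36) | φ(41) = 41 − 1 = 40 = 2^3 · 5.
Divisors of 40: 1, 2, 4, 5, 8, 10, 20, 40.
Compute 36^d (mod 41) for the divisors d until we hit 1:
36^1 ≡ 36 (mod 41)
36^2 ≡ 25 (mod 41)
36^4 ≡ 10 (mod 41)
36^5 ≡ 32 (mod 41)
36^8 ≡ 18 (mod 41)
36^10 ≡ 40 (mod 41)
36^20 ≡ 1 (mod 41) ✓
So ord_41(36) = 20.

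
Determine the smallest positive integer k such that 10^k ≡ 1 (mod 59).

58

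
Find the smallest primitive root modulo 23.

φ(23) = 23 − 1 = 22 = 2 · 11.
Test candidates g = 2, 3, … against the prime factors q ∈ {2, 11} of φ(23): g is a generator iff g^(22/q) ≢ 1 for every such q.
g = 2: 2^11 ≡ 1 — hits 1, so not a primitive root.
g = 3: 3^11 ≡ 1 — hits 1, so not a primitive root.
g = 4: 4^11 ≡ 1 — hits 1, so not a primitive root.
g = 5: 5^11 ≡ 22; 5^2 ≡ 2 — none is 1, so 5 is a primitive root.
So 5 is the smallest generator of (Z/23Z)^×.

5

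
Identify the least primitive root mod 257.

3

φ(257) = 257 − 1 = 256 = 2^8.
Test candidates g = 2, 3, … against the prime factors q ∈ {2} of φ(257): g is a generator iff g^(256/q) ≢ 1 for every such q.
g = 2: 2^128 ≡ 1 — hits 1, so not a primitive root.
g = 3: 3^128 ≡ 256 — none is 1, so 3 is a primitive root.
So 3 is the smallest generator of (Z/257Z)^×.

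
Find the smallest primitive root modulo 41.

φ(41) = 41 − 1 = 40 = 2^3 · 5.
g is a primitive root iff g^(40/q) ≢ 1 (mod 41) for each prime q ∈ {2, 5}.
g = 2: 2^20 ≡ 1 — hits 1, so not a primitive root.
g = 3: 3^20 ≡ 40; 3^8 ≡ 1 — hits 1, so not a primitive root.
g = 4: 4^20 ≡ 1 — hits 1, so not a primitive root.
g = 5: 5^20 ≡ 1 — hits 1, so not a primitive root.
g = 6: 6^20 ≡ 40; 6^8 ≡ 10 — none is 1, so 6 is a primitive root.
The smallest primitive root modulo 41 is 6.

6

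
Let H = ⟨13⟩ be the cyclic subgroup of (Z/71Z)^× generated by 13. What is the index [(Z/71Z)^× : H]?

Since 13 ∈ (Z/71Z)^×, its order divides φ(71) = 71 − 1 = 70 = 2 · 5 · 7.
Divisors of 70: 1, 2, 5, 7, 10, 14, 35, 70.
Test each divisor d:
13^1 ≡ 13 (mod 71)
13^2 ≡ 27 (mod 71)
13^5 ≡ 34 (mod 71)
13^7 ≡ 66 (mod 71)
13^10 ≡ 20 (mod 71)
13^14 ≡ 25 (mod 71)
13^35 ≡ 70 (mod 71)
13^70 ≡ 1 (mod 71) ✓
So ord_71(13) = 70, hence |⟨13⟩| = 70.
The index is φ(71) / ord(13) = 70 / 70 = 1.

1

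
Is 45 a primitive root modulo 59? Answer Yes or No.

φ(59) = 59 − 1 = 58 = 2 · 29.
Test 45^(58/q) mod 59 for each prime factor q of 58:
45^29 ≡ 1 (mod 59)  [q = 2: ≡ 1 ✗]
45^2 ≡ 19 (mod 59)  [q = 29: ≢ 1 ✓]
45^29 ≡ 1 shows ord(45) | 29, strictly less than φ(59); not a primitive root.

No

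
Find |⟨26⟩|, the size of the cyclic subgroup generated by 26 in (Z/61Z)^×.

60

Since 26 ∈ (Z/61Z)^×, its order divides φ(61) = 61 − 1 = 60 = 2^2 · 3 · 5.
Divisors of 60: 1, 2, 3, 4, 5, 6, 10, 12, 15, 20, 30, 60.
Test each divisor d:
26^1 ≡ 26 (mod 61)
26^2 ≡ 5 (mod 61)
26^3 ≡ 8 (mod 61)
26^4 ≡ 25 (mod 61)
26^5 ≡ 40 (mod 61)
26^6 ≡ 3 (mod 61)
26^10 ≡ 14 (mod 61)
26^12 ≡ 9 (mod 61)
26^15 ≡ 11 (mod 61)
26^20 ≡ 13 (mod 61)
26^30 ≡ 60 (mod 61)
26^60 ≡ 1 (mod 61) ✓
Hence ord(26) = 60.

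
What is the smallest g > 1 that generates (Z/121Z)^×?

2

φ(121) = φ(11^2) = 11·(11−1) = 110 = 2 · 5 · 11.
Test candidates g = 2, 3, … against the prime factors q ∈ {2, 5, 11} of φ(121): g is a generator iff g^(110/q) ≢ 1 for every such q.
g = 2: 2^55 ≡ 120; 2^22 ≡ 81; 2^10 ≡ 56 — none is 1, so 2 is a primitive root.
The smallest primitive root modulo 121 is 2.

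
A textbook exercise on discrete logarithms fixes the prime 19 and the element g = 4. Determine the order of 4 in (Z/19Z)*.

The order of 4 must divide φ(19) = 19 − 1 = 18 = 2 · 3^2.
Divisors of 18: 1, 2, 3, 6, 9, 18.
Check 4^d mod 19 for each divisor in increasing order:
4^1 ≡ 4
4^2 ≡ 16
4^3 ≡ 7
4^6 ≡ 11
4^9 ≡ 1
Therefore the multiplicative order of 4 modulo 19 is 9.

9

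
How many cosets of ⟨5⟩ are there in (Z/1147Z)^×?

Since 5 ∈ (Z/1147Z)^×, its order divides φ(1147) = φ(31·37) = (31−1)·(37−1) = 30·36 = 1080 = 2^3 · 3^3 · 5.
Divisors of 1080: 1, 2, 3, 4, 5, 6, 8, 9, 10, 12, 15, 18, 20, 24, 27, 30, 36, 40, 45, 54, 60, 72, 90, 108, 120, 135, 180, 216, 270, 360, 540, 1080.
Evaluate successive powers at the divisors of 1080:
5^1 ≡ 5 (mod 1147)
5^2 ≡ 25 (mod 1147)
5^3 ≡ 125 (mod 1147)
5^4 ≡ 625 (mod 1147)
5^5 ≡ 831 (mod 1147)
5^6 ≡ 714 (mod 1147)
5^8 ≡ 645 (mod 1147)
5^9 ≡ 931 (mod 1147)
5^10 ≡ 67 (mod 1147)
5^12 ≡ 528 (mod 1147)
5^15 ≡ 621 (mod 1147)
5^18 ≡ 776 (mod 1147)
5^20 ≡ 1048 (mod 1147)
5^24 ≡ 63 (mod 1147)
5^27 ≡ 993 (mod 1147)
5^30 ≡ 249 (mod 1147)
5^36 ≡ 1 (mod 1147) ✓
The order of 5 is 36, so the subgroup it generates has 36 elements.
Index = |(Z/1147Z)^×| / |⟨5⟩| = 1080 / 36 = 30.

30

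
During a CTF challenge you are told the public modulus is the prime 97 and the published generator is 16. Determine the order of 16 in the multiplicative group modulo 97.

The order of 16 must divide φ(97) = 97 − 1 = 96 = 2^5 · 3.
Divisors of 96: 1, 2, 3, 4, 6, 8, 12, 16, 24, 32, 48, 96.
Test each divisor d:
16^1 ≡ 16 (mod 97)
16^2 ≡ 62 (mod 97)
16^3 ≡ 22 (mod 97)
16^4 ≡ 61 (mod 97)
16^6 ≡ 96 (mod 97)
16^8 ≡ 35 (mod 97)
16^12 ≡ 1 (mod 97) ✓
So ord_97(16) = 12.

12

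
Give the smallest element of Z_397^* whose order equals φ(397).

φ(397) = 397 − 1 = 396 = 2^2 · 3^2 · 11.
Test candidates g = 2, 3, … against the prime factors q ∈ {2, 3, 11} of φ(397): g is a generator iff g^(396/q) ≢ 1 for every such q.
g = 2: 2^198 ≡ 396; 2^132 ≡ 1 — hits 1, so not a primitive root.
g = 3: 3^198 ≡ 1 — hits 1, so not a primitive root.
g = 4: 4^198 ≡ 1 — hits 1, so not a primitive root.
g = 5: 5^198 ≡ 396; 5^132 ≡ 362; 5^36 ≡ 290 — none is 1, so 5 is a primitive root.
Hence the least primitive root of 397 is 5.

5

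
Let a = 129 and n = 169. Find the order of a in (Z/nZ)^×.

26

The order of 129 must divide φ(169) = φ(13^2) = 13·(13−1) = 156 = 2^2 · 3 · 13.
Divisors of 156: 1, 2, 3, 4, 6, 12, 13, 26, 39, 52, 78, 156.
Check 129^d mod 169 for each divisor in increasing order:
129^1 ≡ 129 (mod 169)
129^2 ≡ 79 (mod 169)
129^3 ≡ 51 (mod 169)
129^4 ≡ 157 (mod 169)
129^6 ≡ 66 (mod 169)
129^12 ≡ 131 (mod 169)
129^13 ≡ 168 (mod 169)
129^26 ≡ 1 (mod 169) ✓
So ord_169(129) = 26.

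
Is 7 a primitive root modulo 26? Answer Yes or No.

Yes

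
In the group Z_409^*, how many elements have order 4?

φ(409) = 409 − 1 = 408 = 2^3 · 3 · 17.
(Z/409Z)^× is cyclic (|G| = 408); a cyclic group of order m has exactly φ(d) elements of each order d | m, and none otherwise.
4 = 2^2 divides 408, and φ(4) = 2.

2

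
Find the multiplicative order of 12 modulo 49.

Since 12 ∈ (Z/49Z)^×, its order divides φ(49) = φ(7^2) = 7·(7−1) = 42 = 2 · 3 · 7.
Divisors of 42: 1, 2, 3, 6, 7, 14, 21, 42.
Compute 12^d (mod 49) for the divisors d until we hit 1:
12^1 ≡ 12 (mod 49)
12^2 ≡ 46 (mod 49)
12^3 ≡ 13 (mod 49)
12^6 ≡ 22 (mod 49)
12^7 ≡ 19 (mod 49)
12^14 ≡ 18 (mod 49)
12^21 ≡ 48 (mod 49)
12^42 ≡ 1 (mod 49) ✓
So ord_49(12) = 42.

42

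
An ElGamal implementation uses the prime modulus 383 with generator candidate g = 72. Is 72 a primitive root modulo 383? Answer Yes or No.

No

φ(383) = 383 − 1 = 382 = 2 · 191.
It suffices to check that the order of 72 is not a proper divisor of 382: compute 72^(382/q) for q ∈ {2, 191}.
72^191 ≡ 1 (mod 383)  [q = 2: ≡ 1 ✗]
72^2 ≡ 205 (mod 383)  [q = 191: ≢ 1 ✓]
The check at q = 2 fails, so 72 generates a proper subgroup.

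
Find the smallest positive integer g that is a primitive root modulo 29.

2

φ(29) = 29 − 1 = 28 = 2^2 · 7.
Test candidates g = 2, 3, … against the prime factors q ∈ {2, 7} of φ(29): g is a generator iff g^(28/q) ≢ 1 for every such q.
g = 2: 2^14 ≡ 28; 2^4 ≡ 16 — none is 1, so 2 is a primitive root.
Hence the least primitive root of 29 is 2.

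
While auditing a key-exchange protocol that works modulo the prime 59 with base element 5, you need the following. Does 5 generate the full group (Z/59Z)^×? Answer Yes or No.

No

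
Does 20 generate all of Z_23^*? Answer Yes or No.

Yes

φ(23) = 23 − 1 = 22 = 2 · 11.
It suffices to check that the order of 20 is not a proper divisor of 22: compute 20^(22/q) for q ∈ {2, 11}.
20^11 ≡ 22 (mod 23)  [q = 2: ≢ 1 ✓]
20^2 ≡ 9 (mod 23)  [q = 11: ≢ 1 ✓]
None equal 1, so ord_23(20) = 22: 20 is a primitive root.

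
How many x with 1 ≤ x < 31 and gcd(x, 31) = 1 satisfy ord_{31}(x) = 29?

0

φ(31) = 31 − 1 = 30 = 2 · 3 · 5.
Since (Z/31Z)^× is cyclic of order 30, the number of elements of order d is φ(d) when d | 30 and 0 otherwise.
Since 29 ∤ 30, the count is 0.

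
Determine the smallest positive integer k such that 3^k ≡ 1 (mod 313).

ord(3) | φ(313) = 313 − 1 = 312 = 2^3 · 3 · 13.
Divisors of 312: 1, 2, 3, 4, 6, 8, 12, 13, 24, 26, 39, 52, 78, 104, 156, 312.
Evaluate successive powers at the divisors of 312:
3^1 ≡ 3
3^2 ≡ 9
3^3 ≡ 27
3^4 ≡ 81
3^6 ≡ 103
3^8 ≡ 301
3^12 ≡ 280
3^13 ≡ 214
3^24 ≡ 150
3^26 ≡ 98
3^39 ≡ 1
The smallest such exponent is 39, so the order of 3 is 39.

39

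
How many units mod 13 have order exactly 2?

φ(13) = 13 − 1 = 12 = 2^2 · 3.
(Z/13Z)^× is cyclic (|G| = 12); a cyclic group of order m has exactly φ(d) elements of each order d | m, and none otherwise.
2 | 12, and φ(2) = 2 − 1 = 1.

1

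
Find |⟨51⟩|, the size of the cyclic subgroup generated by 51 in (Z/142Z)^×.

By Lagrange's theorem, ord_142(51) divides φ(142) = φ(2)·φ(71) = 1·70 = 70 = 2 · 5 · 7.
Divisors of 70: 1, 2, 5, 7, 10, 14, 35, 70.
Check 51^d mod 142 for each divisor in increasing order:
51^1 ≡ 51 (mod 142)
51^2 ≡ 45 (mod 142)
51^5 ≡ 41 (mod 142)
51^7 ≡ 141 (mod 142)
51^10 ≡ 119 (mod 142)
51^14 ≡ 1 (mod 142) ✓
Hence ord(51) = 14.

14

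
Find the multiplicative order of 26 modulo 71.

14

Since 26 ∈ (Z/71Z)^×, its order divides φ(71) = 71 − 1 = 70 = 2 · 5 · 7.
Divisors of 70: 1, 2, 5, 7, 10, 14, 35, 70.
Evaluate successive powers at the divisors of 70:
26^1 ≡ 26 (mod 71)
26^2 ≡ 37 (mod 71)
26^5 ≡ 23 (mod 71)
26^7 ≡ 70 (mod 71)
26^10 ≡ 32 (mod 71)
26^14 ≡ 1 (mod 71) ✓
So ord_71(26) = 14.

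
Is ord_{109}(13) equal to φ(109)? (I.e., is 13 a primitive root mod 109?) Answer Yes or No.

Yes

φ(109) = 109 − 1 = 108 = 2^2 · 3^3.
It suffices to check that the order of 13 is not a proper divisor of 108: compute 13^(108/q) for q ∈ {2, 3}.
13^54 ≡ 108 (mod 109)  [q = 2: ≢ 1 ✓]
13^36 ≡ 63 (mod 109)  [q = 3: ≢ 1 ✓]
None equal 1, so ord_109(13) = 108: 13 is a primitive root.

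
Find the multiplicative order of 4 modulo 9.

Since 4 ∈ (Z/9Z)^×, its order divides φ(9) = φ(3^2) = 3·(3−1) = 6 = 2 · 3.
Divisors of 6: 1, 2, 3, 6.
Evaluate successive powers at the divisors of 6:
4^1 ≡ 4 (mod 9)
4^2 ≡ 7 (mod 9)
4^3 ≡ 1 (mod 9) ✓
So ord_9(4) = 3.

3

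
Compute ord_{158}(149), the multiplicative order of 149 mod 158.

ord(149) | φ(158) = φ(2)·φ(79) = 1·78 = 78 = 2 · 3 · 13.
Divisors of 78: 1, 2, 3, 6, 13, 26, 39, 78.
Compute 149^d (mod 158) for the divisors d until we hit 1:
149^1 ≡ 149 (mod 158)
149^2 ≡ 81 (mod 158)
149^3 ≡ 61 (mod 158)
149^6 ≡ 87 (mod 158)
149^13 ≡ 135 (mod 158)
149^26 ≡ 55 (mod 158)
149^39 ≡ 157 (mod 158)
149^78 ≡ 1 (mod 158) ✓
The smallest such exponent is 78, so the order of 149 is 78.

78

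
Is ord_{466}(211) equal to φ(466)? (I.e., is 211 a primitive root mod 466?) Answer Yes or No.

Yes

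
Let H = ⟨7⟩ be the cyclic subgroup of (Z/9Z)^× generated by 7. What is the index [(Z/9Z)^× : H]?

By Lagrange's theorem, ord_9(7) divides φ(9) = φ(3^2) = 3·(3−1) = 6 = 2 · 3.
Divisors of 6: 1, 2, 3, 6.
Test each divisor d:
7^1 ≡ 7 (mod 9)
7^2 ≡ 4 (mod 9)
7^3 ≡ 1 (mod 9) ✓
Thus |⟨7⟩| = ord(7) = 3.
The index is φ(9) / ord(7) = 6 / 3 = 2.

2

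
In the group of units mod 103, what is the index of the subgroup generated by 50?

2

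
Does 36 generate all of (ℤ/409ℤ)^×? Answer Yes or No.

No

φ(409) = 409 − 1 = 408 = 2^3 · 3 · 17.
36 is a primitive root mod 409 iff 36^(φ(409)/q) ≢ 1 for every prime q | φ(409), i.e. q ∈ {2, 3, 17}.
36^204 ≡ 1 (mod 409)  [q = 2: ≡ 1 ✗]
36^136 ≡ 1 (mod 409)  [q = 3: ≡ 1 ✗]
36^24 ≡ 89 (mod 409)  [q = 17: ≢ 1 ✓]
36^204 ≡ 1 shows ord(36) | 204, strictly less than φ(409); not a primitive root.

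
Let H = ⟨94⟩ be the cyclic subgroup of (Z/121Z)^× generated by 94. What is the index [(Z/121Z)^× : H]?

11

Since 94 ∈ (Z/121Z)^×, its order divides φ(121) = φ(11^2) = 11·(11−1) = 110 = 2 · 5 · 11.
Divisors of 110: 1, 2, 5, 10, 11, 22, 55, 110.
Test each divisor d:
94^1 ≡ 94 (mod 121)
94^2 ≡ 3 (mod 121)
94^5 ≡ 120 (mod 121)
94^10 ≡ 1 (mod 121) ✓
Thus |⟨94⟩| = ord(94) = 10.
[(Z/121Z)^× : ⟨94⟩] = 110/10 = 11.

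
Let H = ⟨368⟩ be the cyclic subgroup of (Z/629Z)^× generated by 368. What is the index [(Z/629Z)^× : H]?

The order of 368 must divide φ(629) = φ(17·37) = (17−1)·(37−1) = 16·36 = 576 = 2^6 · 3^2.
Divisors of 576: 1, 2, 3, 4, 6, 8, 9, 12, 16, 18, 24, 32, 36, 48, 64, 72, 96, 144, 192, 288, 576.
Compute 368^d (mod 629) for the divisors d until we hit 1:
368^1 ≡ 368 (mod 629)
368^2 ≡ 189 (mod 629)
368^3 ≡ 362 (mod 629)
368^4 ≡ 497 (mod 629)
368^6 ≡ 212 (mod 629)
368^8 ≡ 441 (mod 629)
368^9 ≡ 6 (mod 629)
368^12 ≡ 285 (mod 629)
368^16 ≡ 120 (mod 629)
368^18 ≡ 36 (mod 629)
368^24 ≡ 84 (mod 629)
368^32 ≡ 562 (mod 629)
368^36 ≡ 38 (mod 629)
368^48 ≡ 137 (mod 629)
368^64 ≡ 86 (mod 629)
368^72 ≡ 186 (mod 629)
368^96 ≡ 528 (mod 629)
368^144 ≡ 1 (mod 629) ✓
Thus |⟨368⟩| = ord(368) = 144.
The index is φ(629) / ord(368) = 576 / 144 = 4.

4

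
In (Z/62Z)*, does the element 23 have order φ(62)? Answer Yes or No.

φ(62) = φ(2)·φ(31) = 1·30 = 30 = 2 · 3 · 5.
23 is a primitive root mod 62 iff 23^(φ(62)/q) ≢ 1 for every prime q | φ(62), i.e. q ∈ {2, 3, 5}.
23^15 ≡ 61 (mod 62)  [q = 2: ≢ 1 ✓]
23^10 ≡ 1 (mod 62)  [q = 3: ≡ 1 ✗]
23^6 ≡ 39 (mod 62)  [q = 5: ≢ 1 ✓]
Since 23^10 ≡ 1, the order of 23 divides 10 < 30, so 23 is not a primitive root.

No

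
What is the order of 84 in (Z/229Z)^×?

76

Since 84 ∈ (Z/229Z)^×, its order divides φ(229) = 229 − 1 = 228 = 2^2 · 3 · 19.
Divisors of 228: 1, 2, 3, 4, 6, 12, 19, 38, 57, 76, 114, 228.
Check 84^d mod 229 for each divisor in increasing order:
84^1 ≡ 84
84^2 ≡ 186
84^3 ≡ 52
84^4 ≡ 17
84^6 ≡ 185
84^12 ≡ 104
84^19 ≡ 107
84^38 ≡ 228
84^57 ≡ 122
84^76 ≡ 1
Therefore the multiplicative order of 84 modulo 229 is 76.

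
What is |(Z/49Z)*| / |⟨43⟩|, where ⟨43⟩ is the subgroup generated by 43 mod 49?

By Lagrange's theorem, ord_49(43) divides φ(49) = φ(7^2) = 7·(7−1) = 42 = 2 · 3 · 7.
Divisors of 42: 1, 2, 3, 6, 7, 14, 21, 42.
Compute 43^d (mod 49) for the divisors d until we hit 1:
43^1 ≡ 43 (mod 49)
43^2 ≡ 36 (mod 49)
43^3 ≡ 29 (mod 49)
43^6 ≡ 8 (mod 49)
43^7 ≡ 1 (mod 49) ✓
The order of 43 is 7, so the subgroup it generates has 7 elements.
Index = |(Z/49Z)^×| / |⟨43⟩| = 42 / 7 = 6.

6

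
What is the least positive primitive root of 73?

φ(73) = 73 − 1 = 72 = 2^3 · 3^2.
Test candidates g = 2, 3, … against the prime factors q ∈ {2, 3} of φ(73): g is a generator iff g^(72/q) ≢ 1 for every such q.
g = 2: 2^36 ≡ 1 — hits 1, so not a primitive root.
g = 3: 3^36 ≡ 1 — hits 1, so not a primitive root.
g = 4: 4^36 ≡ 1 — hits 1, so not a primitive root.
g = 5: 5^36 ≡ 72; 5^24 ≡ 8 — none is 1, so 5 is a primitive root.
So 5 is the smallest generator of (Z/73Z)^×.

5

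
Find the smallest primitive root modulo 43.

3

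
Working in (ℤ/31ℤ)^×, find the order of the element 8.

5

Since 8 ∈ (Z/31Z)^×, its order divides φ(31) = 31 − 1 = 30 = 2 · 3 · 5.
Divisors of 30: 1, 2, 3, 5, 6, 10, 15, 30.
Check 8^d mod 31 for each divisor in increasing order:
8^1 ≡ 8 (mod 31)
8^2 ≡ 2 (mod 31)
8^3 ≡ 16 (mod 31)
8^5 ≡ 1 (mod 31) ✓
Therefore the multiplicative order of 8 modulo 31 is 5.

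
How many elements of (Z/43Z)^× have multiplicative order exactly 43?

φ(43) = 43 − 1 = 42 = 2 · 3 · 7.
In a cyclic group of order 42, there are φ(d) elements of order d for each divisor d of 42, and zero for non-divisors.
43 does not divide 42, so no element of (Z/43Z)^× has order 43.

0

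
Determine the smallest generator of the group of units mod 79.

3

φ(79) = 79 − 1 = 78 = 2 · 3 · 13.
Test candidates g = 2, 3, … against the prime factors q ∈ {2, 3, 13} of φ(79): g is a generator iff g^(78/q) ≢ 1 for every such q.
g = 2: 2^39 ≡ 1 — hits 1, so not a primitive root.
g = 3: 3^39 ≡ 78; 3^26 ≡ 23; 3^6 ≡ 18 — none is 1, so 3 is a primitive root.
The smallest primitive root modulo 79 is 3.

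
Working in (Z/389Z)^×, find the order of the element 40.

By Lagrange's theorem, ord_389(40) divides φ(389) = 389 − 1 = 388 = 2^2 · 97.
Divisors of 388: 1, 2, 4, 97, 194, 388.
Evaluate successive powers at the divisors of 388:
40^1 ≡ 40
40^2 ≡ 44
40^4 ≡ 380
40^97 ≡ 274
40^194 ≡ 388
40^388 ≡ 1
Therefore the multiplicative order of 40 modulo 389 is 388.

388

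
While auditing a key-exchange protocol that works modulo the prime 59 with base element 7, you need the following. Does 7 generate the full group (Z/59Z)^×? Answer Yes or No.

No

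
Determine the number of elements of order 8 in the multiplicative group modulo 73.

4

φ(73) = 73 − 1 = 72 = 2^3 · 3^2.
In a cyclic group of order 72, there are φ(d) elements of order d for each divisor d of 72, and zero for non-divisors.
8 = 2^3 divides 72, and φ(8) = 4.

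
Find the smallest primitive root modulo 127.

φ(127) = 127 − 1 = 126 = 2 · 3^2 · 7.
Test candidates g = 2, 3, … against the prime factors q ∈ {2, 3, 7} of φ(127): g is a generator iff g^(126/q) ≢ 1 for every such q.
g = 2: 2^63 ≡ 1 — hits 1, so not a primitive root.
g = 3: 3^63 ≡ 126; 3^42 ≡ 107; 3^18 ≡ 4 — none is 1, so 3 is a primitive root.
Hence the least primitive root of 127 is 3.

3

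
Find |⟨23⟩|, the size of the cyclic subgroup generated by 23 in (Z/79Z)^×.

The order of 23 must divide φ(79) = 79 − 1 = 78 = 2 · 3 · 13.
Divisors of 78: 1, 2, 3, 6, 13, 26, 39, 78.
Test each divisor d:
23^1 ≡ 23 (mod 79)
23^2 ≡ 55 (mod 79)
23^3 ≡ 1 (mod 79) ✓
Therefore the multiplicative order of 23 modulo 79 is 3.

3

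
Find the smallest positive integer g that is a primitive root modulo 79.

φ(79) = 79 − 1 = 78 = 2 · 3 · 13.
Test candidates g = 2, 3, … against the prime factors q ∈ {2, 3, 13} of φ(79): g is a generator iff g^(78/q) ≢ 1 for every such q.
g = 2: 2^39 ≡ 1 — hits 1, so not a primitive root.
g = 3: 3^39 ≡ 78; 3^26 ≡ 23; 3^6 ≡ 18 — none is 1, so 3 is a primitive root.
So 3 is the smallest generator of (Z/79Z)^×.

3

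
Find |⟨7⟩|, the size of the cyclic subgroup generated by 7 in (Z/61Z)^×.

60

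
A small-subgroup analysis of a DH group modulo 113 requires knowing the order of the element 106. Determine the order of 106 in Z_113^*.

7

By Lagrange's theorem, ord_113(106) divides φ(113) = 113 − 1 = 112 = 2^4 · 7.
Divisors of 112: 1, 2, 4, 7, 8, 14, 16, 28, 56, 112.
Test each divisor d:
106^1 ≡ 106 (mod 113)
106^2 ≡ 49 (mod 113)
106^4 ≡ 28 (mod 113)
106^7 ≡ 1 (mod 113) ✓
Therefore the multiplicative order of 106 modulo 113 is 7.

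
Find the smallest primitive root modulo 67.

2

φ(67) = 67 − 1 = 66 = 2 · 3 · 11.
Test candidates g = 2, 3, … against the prime factors q ∈ {2, 3, 11} of φ(67): g is a generator iff g^(66/q) ≢ 1 for every such q.
g = 2: 2^33 ≡ 66; 2^22 ≡ 37; 2^6 ≡ 64 — none is 1, so 2 is a primitive root.
The smallest primitive root modulo 67 is 2.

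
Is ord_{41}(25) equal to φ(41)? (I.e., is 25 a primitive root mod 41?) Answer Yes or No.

No

φ(41) = 41 − 1 = 40 = 2^3 · 5.
Test 25^(40/q) mod 41 for each prime factor q of 40:
25^20 ≡ 1 (mod 41)  [q = 2: ≡ 1 ✗]
25^8 ≡ 37 (mod 41)  [q = 5: ≢ 1 ✓]
25^20 ≡ 1 shows ord(25) | 20, strictly less than φ(41); not a primitive root.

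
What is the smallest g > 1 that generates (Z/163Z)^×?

2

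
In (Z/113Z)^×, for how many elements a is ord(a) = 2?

φ(113) = 113 − 1 = 112 = 2^4 · 7.
(Z/113Z)^× is cyclic (|G| = 112); a cyclic group of order m has exactly φ(d) elements of each order d | m, and none otherwise.
2 | 112, and φ(2) = 2 − 1 = 1.

1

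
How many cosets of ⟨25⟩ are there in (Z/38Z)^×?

2

Since 25 ∈ (Z/38Z)^×, its order divides φ(38) = φ(2)·φ(19) = 1·18 = 18 = 2 · 3^2.
Divisors of 18: 1, 2, 3, 6, 9, 18.
Check 25^d mod 38 for each divisor in increasing order:
25^1 ≡ 25 (mod 38)
25^2 ≡ 17 (mod 38)
25^3 ≡ 7 (mod 38)
25^6 ≡ 11 (mod 38)
25^9 ≡ 1 (mod 38) ✓
So ord_38(25) = 9, hence |⟨25⟩| = 9.
Index = |(Z/38Z)^×| / |⟨25⟩| = 18 / 9 = 2.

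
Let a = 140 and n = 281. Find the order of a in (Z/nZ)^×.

35

By Lagrange's theorem, ord_281(140) divides φ(281) = 281 − 1 = 280 = 2^3 · 5 · 7.
Divisors of 280: 1, 2, 4, 5, 7, 8, 10, 14, 20, 28, 35, 40, 56, 70, 140, 280.
Evaluate successive powers at the divisors of 280:
140^1 ≡ 140 (mod 281)
140^2 ≡ 211 (mod 281)
140^4 ≡ 123 (mod 281)
140^5 ≡ 79 (mod 281)
140^7 ≡ 90 (mod 281)
140^8 ≡ 236 (mod 281)
140^10 ≡ 59 (mod 281)
140^14 ≡ 232 (mod 281)
140^20 ≡ 109 (mod 281)
140^28 ≡ 153 (mod 281)
140^35 ≡ 1 (mod 281) ✓
The smallest such exponent is 35, so the order of 140 is 35.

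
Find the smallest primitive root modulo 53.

2

φ(53) = 53 − 1 = 52 = 2^2 · 13.
g is a primitive root iff g^(52/q) ≢ 1 (mod 53) for each prime q ∈ {2, 13}.
g = 2: 2^26 ≡ 52; 2^4 ≡ 16 — none is 1, so 2 is a primitive root.
Hence the least primitive root of 53 is 2.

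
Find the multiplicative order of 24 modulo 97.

24

The order of 24 must divide φ(97) = 97 − 1 = 96 = 2^5 · 3.
Divisors of 96: 1, 2, 3, 4, 6, 8, 12, 16, 24, 32, 48, 96.
Evaluate successive powers at the divisors of 96:
24^1 ≡ 24 (mod 97)
24^2 ≡ 91 (mod 97)
24^3 ≡ 50 (mod 97)
24^4 ≡ 36 (mod 97)
24^6 ≡ 75 (mod 97)
24^8 ≡ 35 (mod 97)
24^12 ≡ 96 (mod 97)
24^16 ≡ 61 (mod 97)
24^24 ≡ 1 (mod 97) ✓
So ord_97(24) = 24.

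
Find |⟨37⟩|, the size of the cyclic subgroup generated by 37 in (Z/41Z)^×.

By Lagrange's theorem, ord_41(37) divides φ(41) = 41 − 1 = 40 = 2^3 · 5.
Divisors of 40: 1, 2, 4, 5, 8, 10, 20, 40.
Check 37^d mod 41 for each divisor in increasing order:
37^1 ≡ 37 (mod 41)
37^2 ≡ 16 (mod 41)
37^4 ≡ 10 (mod 41)
37^5 ≡ 1 (mod 41) ✓
Therefore the multiplicative order of 37 modulo 41 is 5.

5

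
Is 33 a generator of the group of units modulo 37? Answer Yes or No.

No

φ(37) = 37 − 1 = 36 = 2^2 · 3^2.
An element g generates (Z/37Z)^× iff g^(36/q) ≢ 1 (mod 37) for each prime q ∈ {2, 3}.
33^18 ≡ 1 (mod 37)  [q = 2: ≡ 1 ✗]
33^12 ≡ 10 (mod 37)  [q = 3: ≢ 1 ✓]
The check at q = 2 fails, so 33 generates a proper subgroup.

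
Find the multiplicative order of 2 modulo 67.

66

Since 2 ∈ (Z/67Z)^×, its order divides φ(67) = 67 − 1 = 66 = 2 · 3 · 11.
Divisors of 66: 1, 2, 3, 6, 11, 22, 33, 66.
Compute 2^d (mod 67) for the divisors d until we hit 1:
2^1 ≡ 2 (mod 67)
2^2 ≡ 4 (mod 67)
2^3 ≡ 8 (mod 67)
2^6 ≡ 64 (mod 67)
2^11 ≡ 38 (mod 67)
2^22 ≡ 37 (mod 67)
2^33 ≡ 66 (mod 67)
2^66 ≡ 1 (mod 67) ✓
So ord_67(2) = 66.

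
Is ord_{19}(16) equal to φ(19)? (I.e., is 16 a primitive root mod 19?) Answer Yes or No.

φ(19) = 19 − 1 = 18 = 2 · 3^2.
An element g generates (Z/19Z)^× iff g^(18/q) ≢ 1 (mod 19) for each prime q ∈ {2, 3}.
16^9 ≡ 1 (mod 19)  [q = 2: ≡ 1 ✗]
16^6 ≡ 7 (mod 19)  [q = 3: ≢ 1 ✓]
The check at q = 2 fails, so 16 generates a proper subgroup.

No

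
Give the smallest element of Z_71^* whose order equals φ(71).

φ(71) = 71 − 1 = 70 = 2 · 5 · 7.
g is a primitive root iff g^(70/q) ≢ 1 (mod 71) for each prime q ∈ {2, 5, 7}.
g = 2: 2^35 ≡ 1 — hits 1, so not a primitive root.
g = 3: 3^35 ≡ 1 — hits 1, so not a primitive root.
g = 4: 4^35 ≡ 1 — hits 1, so not a primitive root.
g = 5: 5^35 ≡ 1 — hits 1, so not a primitive root.
g = 6: 6^35 ≡ 1 — hits 1, so not a primitive root.
g = 7: 7^35 ≡ 70; 7^14 ≡ 54; 7^10 ≡ 45 — none is 1, so 7 is a primitive root.
So 7 is the smallest generator of (Z/71Z)^×.

7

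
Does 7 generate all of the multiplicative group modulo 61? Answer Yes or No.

φ(61) = 61 − 1 = 60 = 2^2 · 3 · 5.
7 is a primitive root mod 61 iff 7^(φ(61)/q) ≢ 1 for every prime q | φ(61), i.e. q ∈ {2, 3, 5}.
7^30 ≡ 60 (mod 61)  [q = 2: ≢ 1 ✓]
7^20 ≡ 47 (mod 61)  [q = 3: ≢ 1 ✓]
7^12 ≡ 34 (mod 61)  [q = 5: ≢ 1 ✓]
Every test exponent gives a nontrivial residue, hence 7 generates the full group.

Yes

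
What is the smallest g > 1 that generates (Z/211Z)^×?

2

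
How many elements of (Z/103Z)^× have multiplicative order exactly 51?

32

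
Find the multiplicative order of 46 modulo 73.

4

By Lagrange's theorem, ord_73(46) divides φ(73) = 73 − 1 = 72 = 2^3 · 3^2.
Divisors of 72: 1, 2, 3, 4, 6, 8, 9, 12, 18, 24, 36, 72.
Compute 46^d (mod 73) for the divisors d until we hit 1:
46^1 ≡ 46
46^2 ≡ 72
46^3 ≡ 27
46^4 ≡ 1
Therefore the multiplicative order of 46 modulo 73 is 4.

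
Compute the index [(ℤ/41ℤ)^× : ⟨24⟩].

ord(24) | φ(41) = 41 − 1 = 40 = 2^3 · 5.
Divisors of 40: 1, 2, 4, 5, 8, 10, 20, 40.
Evaluate successive powers at the divisors of 40:
24^1 ≡ 24 (mod 41)
24^2 ≡ 2 (mod 41)
24^4 ≡ 4 (mod 41)
24^5 ≡ 14 (mod 41)
24^8 ≡ 16 (mod 41)
24^10 ≡ 32 (mod 41)
24^20 ≡ 40 (mod 41)
24^40 ≡ 1 (mod 41) ✓
So ord_41(24) = 40, hence |⟨24⟩| = 40.
The index is φ(41) / ord(24) = 40 / 40 = 1.

1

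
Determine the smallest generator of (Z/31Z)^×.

3

φ(31) = 31 − 1 = 30 = 2 · 3 · 5.
Test candidates g = 2, 3, … against the prime factors q ∈ {2, 3, 5} of φ(31): g is a generator iff g^(30/q) ≢ 1 for every such q.
g = 2: 2^15 ≡ 1 — hits 1, so not a primitive root.
g = 3: 3^15 ≡ 30; 3^10 ≡ 25; 3^6 ≡ 16 — none is 1, so 3 is a primitive root.
So 3 is the smallest generator of (Z/31Z)^×.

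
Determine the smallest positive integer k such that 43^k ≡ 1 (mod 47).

46

Since 43 ∈ (Z/47Z)^×, its order divides φ(47) = 47 − 1 = 46 = 2 · 23.
Divisors of 46: 1, 2, 23, 46.
Test each divisor d:
43^1 ≡ 43
43^2 ≡ 16
43^23 ≡ 46
43^46 ≡ 1
Hence ord(43) = 46.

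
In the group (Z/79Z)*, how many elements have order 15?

φ(79) = 79 − 1 = 78 = 2 · 3 · 13.
In a cyclic group of order 78, there are φ(d) elements of order d for each divisor d of 78, and zero for non-divisors.
15 does not divide 78, so no element of (Z/79Z)^× has order 15.

0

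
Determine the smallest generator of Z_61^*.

2

φ(61) = 61 − 1 = 60 = 2^2 · 3 · 5.
Test candidates g = 2, 3, … against the prime factors q ∈ {2, 3, 5} of φ(61): g is a generator iff g^(60/q) ≢ 1 for every such q.
g = 2: 2^30 ≡ 60; 2^20 ≡ 47; 2^12 ≡ 9 — none is 1, so 2 is a primitive root.
So 2 is the smallest generator of (Z/61Z)^×.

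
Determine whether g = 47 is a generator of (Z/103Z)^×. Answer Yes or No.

φ(103) = 103 − 1 = 102 = 2 · 3 · 17.
47 is a primitive root mod 103 iff 47^(φ(103)/q) ≢ 1 for every prime q | φ(103), i.e. q ∈ {2, 3, 17}.
47^51 ≡ 102 (mod 103)  [q = 2: ≢ 1 ✓]
47^34 ≡ 56 (mod 103)  [q = 3: ≢ 1 ✓]
47^6 ≡ 1 (mod 103)  [q = 17: ≡ 1 ✗]
Since 47^6 ≡ 1, the order of 47 divides 6 < 102, so 47 is not a primitive root.

No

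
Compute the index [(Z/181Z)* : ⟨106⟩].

By Lagrange's theorem, ord_181(106) divides φ(181) = 181 − 1 = 180 = 2^2 · 3^2 · 5.
Divisors of 180: 1, 2, 3, 4, 5, 6, 9, 10, 12, 15, 18, 20, 30, 36, 45, 60, 90, 180.
Evaluate successive powers at the divisors of 180:
106^1 ≡ 106 (mod 181)
106^2 ≡ 14 (mod 181)
106^3 ≡ 36 (mod 181)
106^4 ≡ 15 (mod 181)
106^5 ≡ 142 (mod 181)
106^6 ≡ 29 (mod 181)
106^9 ≡ 139 (mod 181)
106^10 ≡ 73 (mod 181)
106^12 ≡ 117 (mod 181)
106^15 ≡ 49 (mod 181)
106^18 ≡ 135 (mod 181)
106^20 ≡ 80 (mod 181)
106^30 ≡ 48 (mod 181)
106^36 ≡ 125 (mod 181)
106^45 ≡ 180 (mod 181)
106^60 ≡ 132 (mod 181)
106^90 ≡ 1 (mod 181) ✓
The order of 106 is 90, so the subgroup it generates has 90 elements.
The index is φ(181) / ord(106) = 180 / 90 = 2.

2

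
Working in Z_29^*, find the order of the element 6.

14

The order of 6 must divide φ(29) = 29 − 1 = 28 = 2^2 · 7.
Divisors of 28: 1, 2, 4, 7, 14, 28.
Test each divisor d:
6^1 ≡ 6
6^2 ≡ 7
6^4 ≡ 20
6^7 ≡ 28
6^14 ≡ 1
Hence ord(6) = 14.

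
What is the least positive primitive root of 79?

3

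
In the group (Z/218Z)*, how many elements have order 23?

0

φ(218) = φ(2)·φ(109) = 1·108 = 108 = 2^2 · 3^3.
(Z/218Z)^× is cyclic (|G| = 108); a cyclic group of order m has exactly φ(d) elements of each order d | m, and none otherwise.
Here 108 is not a multiple of 23, so there are no elements of order 23.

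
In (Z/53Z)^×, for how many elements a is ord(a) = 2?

1

φ(53) = 53 − 1 = 52 = 2^2 · 13.
Since (Z/53Z)^× is cyclic of order 52, the number of elements of order d is φ(d) when d | 52 and 0 otherwise.
2 | 52, and φ(2) = 2 − 1 = 1.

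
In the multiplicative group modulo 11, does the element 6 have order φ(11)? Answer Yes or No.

φ(11) = 11 − 1 = 10 = 2 · 5.
Test 6^(10/q) mod 11 for each prime factor q of 10:
6^5 ≡ 10 (mod 11)  [q = 2: ≢ 1 ✓]
6^2 ≡ 3 (mod 11)  [q = 5: ≢ 1 ✓]
None equal 1, so ord_11(6) = 10: 6 is a primitive root.

Yes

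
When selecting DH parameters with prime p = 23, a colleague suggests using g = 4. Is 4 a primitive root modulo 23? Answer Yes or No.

No

φ(23) = 23 − 1 = 22 = 2 · 11.
4 is a primitive root mod 23 iff 4^(φ(23)/q) ≢ 1 for every prime q | φ(23), i.e. q ∈ {2, 11}.
4^11 ≡ 1 (mod 23)  [q = 2: ≡ 1 ✗]
4^2 ≡ 16 (mod 23)  [q = 11: ≢ 1 ✓]
The check at q = 2 fails, so 4 generates a proper subgroup.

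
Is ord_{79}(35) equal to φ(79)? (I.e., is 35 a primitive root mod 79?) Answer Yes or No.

Yes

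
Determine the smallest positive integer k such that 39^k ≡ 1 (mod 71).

14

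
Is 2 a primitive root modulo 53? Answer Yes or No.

Yes

φ(53) = 53 − 1 = 52 = 2^2 · 13.
It suffices to check that the order of 2 is not a proper divisor of 52: compute 2^(52/q) for q ∈ {2, 13}.
2^26 ≡ 52 (mod 53)  [q = 2: ≢ 1 ✓]
2^4 ≡ 16 (mod 53)  [q = 13: ≢ 1 ✓]
Every test exponent gives a nontrivial residue, hence 2 generates the full group.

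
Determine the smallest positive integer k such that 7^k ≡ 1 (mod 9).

Since 7 ∈ (Z/9Z)^×, its order divides φ(9) = φ(3^2) = 3·(3−1) = 6 = 2 · 3.
Divisors of 6: 1, 2, 3, 6.
Check 7^d mod 9 for each divisor in increasing order:
7^1 ≡ 7 (mod 9)
7^2 ≡ 4 (mod 9)
7^3 ≡ 1 (mod 9) ✓
The smallest such exponent is 3, so the order of 7 is 3.

3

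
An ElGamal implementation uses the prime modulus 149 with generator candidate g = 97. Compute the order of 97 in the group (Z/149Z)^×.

Since 97 ∈ (Z/149Z)^×, its order divides φ(149) = 149 − 1 = 148 = 2^2 · 37.
Divisors of 148: 1, 2, 4, 37, 74, 148.
Check 97^d mod 149 for each divisor in increasing order:
97^1 ≡ 97
97^2 ≡ 22
97^4 ≡ 37
97^37 ≡ 105
97^74 ≡ 148
97^148 ≡ 1
The smallest such exponent is 148, so the order of 97 is 148.

148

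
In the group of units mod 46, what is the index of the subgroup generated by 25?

ord(25) | φ(46) = φ(2)·φ(23) = 1·22 = 22 = 2 · 11.
Divisors of 22: 1, 2, 11, 22.
Check 25^d mod 46 for each divisor in increasing order:
25^1 ≡ 25
25^2 ≡ 27
25^11 ≡ 1
So ord_46(25) = 11, hence |⟨25⟩| = 11.
Index = |(Z/46Z)^×| / |⟨25⟩| = 22 / 11 = 2.

2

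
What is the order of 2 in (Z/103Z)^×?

51

Since 2 ∈ (Z/103Z)^×, its order divides φ(103) = 103 − 1 = 102 = 2 · 3 · 17.
Divisors of 102: 1, 2, 3, 6, 17, 34, 51, 102.
Check 2^d mod 103 for each divisor in increasing order:
2^1 ≡ 2 (mod 103)
2^2 ≡ 4 (mod 103)
2^3 ≡ 8 (mod 103)
2^6 ≡ 64 (mod 103)
2^17 ≡ 56 (mod 103)
2^34 ≡ 46 (mod 103)
2^51 ≡ 1 (mod 103) ✓
Hence ord(2) = 51.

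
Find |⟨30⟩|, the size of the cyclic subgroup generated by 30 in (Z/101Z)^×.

ord(30) | φ(101) = 101 − 1 = 100 = 2^2 · 5^2.
Divisors of 100: 1, 2, 4, 5, 10, 20, 25, 50, 100.
Check 30^d mod 101 for each divisor in increasing order:
30^1 ≡ 30 (mod 101)
30^2 ≡ 92 (mod 101)
30^4 ≡ 81 (mod 101)
30^5 ≡ 6 (mod 101)
30^10 ≡ 36 (mod 101)
30^20 ≡ 84 (mod 101)
30^25 ≡ 100 (mod 101)
30^50 ≡ 1 (mod 101) ✓
So ord_101(30) = 50.

50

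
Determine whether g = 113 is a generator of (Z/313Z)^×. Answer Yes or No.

No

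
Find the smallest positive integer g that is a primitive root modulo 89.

φ(89) = 89 − 1 = 88 = 2^3 · 11.
Test candidates g = 2, 3, … against the prime factors q ∈ {2, 11} of φ(89): g is a generator iff g^(88/q) ≢ 1 for every such q.
g = 2: 2^44 ≡ 1 — hits 1, so not a primitive root.
g = 3: 3^44 ≡ 88; 3^8 ≡ 64 — none is 1, so 3 is a primitive root.
The smallest primitive root modulo 89 is 3.

3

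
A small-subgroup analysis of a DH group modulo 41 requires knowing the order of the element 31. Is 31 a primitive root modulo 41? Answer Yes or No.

No

φ(41) = 41 − 1 = 40 = 2^3 · 5.
31 is a primitive root mod 41 iff 31^(φ(41)/q) ≢ 1 for every prime q | φ(41), i.e. q ∈ {2, 5}.
31^20 ≡ 1 (mod 41)  [q = 2: ≡ 1 ✗]
31^8 ≡ 16 (mod 41)  [q = 5: ≢ 1 ✓]
The check at q = 2 fails, so 31 generates a proper subgroup.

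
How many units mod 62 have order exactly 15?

8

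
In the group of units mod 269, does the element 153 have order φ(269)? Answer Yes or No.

φ(269) = 269 − 1 = 268 = 2^2 · 67.
It suffices to check that the order of 153 is not a proper divisor of 268: compute 153^(268/q) for q ∈ {2, 67}.
153^134 ≡ 268 (mod 269)  [q = 2: ≢ 1 ✓]
153^4 ≡ 36 (mod 269)  [q = 67: ≢ 1 ✓]
Every test exponent gives a nontrivial residue, hence 153 generates the full group.

Yes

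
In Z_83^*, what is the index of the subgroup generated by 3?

2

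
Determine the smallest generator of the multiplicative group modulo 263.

φ(263) = 263 − 1 = 262 = 2 · 131.
g is a primitive root iff g^(262/q) ≢ 1 (mod 263) for each prime q ∈ {2, 131}.
g = 2: 2^131 ≡ 1 — hits 1, so not a primitive root.
g = 3: 3^131 ≡ 1 — hits 1, so not a primitive root.
g = 4: 4^131 ≡ 1 — hits 1, so not a primitive root.
g = 5: 5^131 ≡ 262; 5^2 ≡ 25 — none is 1, so 5 is a primitive root.
So 5 is the smallest generator of (Z/263Z)^×.

5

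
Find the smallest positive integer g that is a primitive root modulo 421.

φ(421) = 421 − 1 = 420 = 2^2 · 3 · 5 · 7.
Test candidates g = 2, 3, … against the prime factors q ∈ {2, 3, 5, 7} of φ(421): g is a generator iff g^(420/q) ≢ 1 for every such q.
g = 2: 2^210 ≡ 420; 2^140 ≡ 400; 2^84 ≡ 279; 2^60 ≡ 370 — none is 1, so 2 is a primitive root.
The smallest primitive root modulo 421 is 2.

2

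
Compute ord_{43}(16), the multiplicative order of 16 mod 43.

7

ord(16) | φ(43) = 43 − 1 = 42 = 2 · 3 · 7.
Divisors of 42: 1, 2, 3, 6, 7, 14, 21, 42.
Compute 16^d (mod 43) for the divisors d until we hit 1:
16^1 ≡ 16
16^2 ≡ 41
16^3 ≡ 11
16^6 ≡ 35
16^7 ≡ 1
The smallest such exponent is 7, so the order of 16 is 7.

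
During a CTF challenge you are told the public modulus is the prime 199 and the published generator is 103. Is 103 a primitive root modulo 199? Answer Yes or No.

No

φ(199) = 199 − 1 = 198 = 2 · 3^2 · 11.
An element g generates (Z/199Z)^× iff g^(198/q) ≢ 1 (mod 199) for each prime q ∈ {2, 3, 11}.
103^99 ≡ 1 (mod 199)  [q = 2: ≡ 1 ✗]
103^66 ≡ 1 (mod 199)  [q = 3: ≡ 1 ✗]
103^18 ≡ 139 (mod 199)  [q = 11: ≢ 1 ✓]
103^99 ≡ 1 shows ord(103) | 99, strictly less than φ(199); not a primitive root.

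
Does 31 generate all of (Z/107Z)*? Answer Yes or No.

φ(107) = 107 − 1 = 106 = 2 · 53.
It suffices to check that the order of 31 is not a proper divisor of 106: compute 31^(106/q) for q ∈ {2, 53}.
31^53 ≡ 106 (mod 107)  [q = 2: ≢ 1 ✓]
31^2 ≡ 105 (mod 107)  [q = 53: ≢ 1 ✓]
All checks pass, so 31 has order 106 and is a primitive root modulo 107.

Yes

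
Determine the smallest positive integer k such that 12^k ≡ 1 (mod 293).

292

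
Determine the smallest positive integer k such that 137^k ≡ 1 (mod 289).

17

The order of 137 must divide φ(289) = φ(17^2) = 17·(17−1) = 272 = 2^4 · 17.
Divisors of 272: 1, 2, 4, 8, 16, 17, 34, 68, 136, 272.
Compute 137^d (mod 289) for the divisors d until we hit 1:
137^1 ≡ 137 (mod 289)
137^2 ≡ 273 (mod 289)
137^4 ≡ 256 (mod 289)
137^8 ≡ 222 (mod 289)
137^16 ≡ 154 (mod 289)
137^17 ≡ 1 (mod 289) ✓
The smallest such exponent is 17, so the order of 137 is 17.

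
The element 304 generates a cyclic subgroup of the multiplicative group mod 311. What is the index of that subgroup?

5

ord(304) | φ(311) = 311 − 1 = 310 = 2 · 5 · 31.
Divisors of 310: 1, 2, 5, 10, 31, 62, 155, 310.
Check 304^d mod 311 for each divisor in increasing order:
304^1 ≡ 304 (mod 311)
304^2 ≡ 49 (mod 311)
304^5 ≡ 298 (mod 311)
304^10 ≡ 169 (mod 311)
304^31 ≡ 310 (mod 311)
304^62 ≡ 1 (mod 311) ✓
So ord_311(304) = 62, hence |⟨304⟩| = 62.
Index = |(Z/311Z)^×| / |⟨304⟩| = 310 / 62 = 5.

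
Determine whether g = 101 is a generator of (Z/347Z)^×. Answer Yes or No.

Yes

φ(347) = 347 − 1 = 346 = 2 · 173.
An element g generates (Z/347Z)^× iff g^(346/q) ≢ 1 (mod 347) for each prime q ∈ {2, 173}.
101^173 ≡ 346 (mod 347)  [q = 2: ≢ 1 ✓]
101^2 ≡ 138 (mod 347)  [q = 173: ≢ 1 ✓]
All checks pass, so 101 has order 346 and is a primitive root modulo 347.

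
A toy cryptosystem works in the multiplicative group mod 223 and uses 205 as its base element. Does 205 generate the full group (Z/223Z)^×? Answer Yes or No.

Yes

φ(223) = 223 − 1 = 222 = 2 · 3 · 37.
Test 205^(222/q) mod 223 for each prime factor q of 222:
205^111 ≡ 222 (mod 223)  [q = 2: ≢ 1 ✓]
205^74 ≡ 39 (mod 223)  [q = 3: ≢ 1 ✓]
205^6 ≡ 41 (mod 223)  [q = 37: ≢ 1 ✓]
Every test exponent gives a nontrivial residue, hence 205 generates the full group.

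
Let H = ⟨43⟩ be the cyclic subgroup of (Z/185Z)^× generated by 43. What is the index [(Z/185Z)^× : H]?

Since 43 ∈ (Z/185Z)^×, its order divides φ(185) = φ(5·37) = (5−1)·(37−1) = 4·36 = 144 = 2^4 · 3^2.
Divisors of 144: 1, 2, 3, 4, 6, 8, 9, 12, 16, 18, 24, 36, 48, 72, 144.
Evaluate successive powers at the divisors of 144:
43^1 ≡ 43 (mod 185)
43^2 ≡ 184 (mod 185)
43^3 ≡ 142 (mod 185)
43^4 ≡ 1 (mod 185) ✓
Thus |⟨43⟩| = ord(43) = 4.
Index = |(Z/185Z)^×| / |⟨43⟩| = 144 / 4 = 36.

36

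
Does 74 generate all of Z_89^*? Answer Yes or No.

Yes

φ(89) = 89 − 1 = 88 = 2^3 · 11.
An element g generates (Z/89Z)^× iff g^(88/q) ≢ 1 (mod 89) for each prime q ∈ {2, 11}.
74^44 ≡ 88 (mod 89)  [q = 2: ≢ 1 ✓]
74^8 ≡ 78 (mod 89)  [q = 11: ≢ 1 ✓]
All checks pass, so 74 has order 88 and is a primitive root modulo 89.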